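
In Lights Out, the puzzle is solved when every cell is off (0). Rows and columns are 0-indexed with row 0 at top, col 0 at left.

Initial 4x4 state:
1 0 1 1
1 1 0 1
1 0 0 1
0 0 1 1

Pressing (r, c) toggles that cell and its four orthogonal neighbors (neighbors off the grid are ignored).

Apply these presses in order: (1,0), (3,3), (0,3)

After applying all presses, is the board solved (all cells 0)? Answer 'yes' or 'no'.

After press 1 at (1,0):
0 0 1 1
0 0 0 1
0 0 0 1
0 0 1 1

After press 2 at (3,3):
0 0 1 1
0 0 0 1
0 0 0 0
0 0 0 0

After press 3 at (0,3):
0 0 0 0
0 0 0 0
0 0 0 0
0 0 0 0

Lights still on: 0

Answer: yes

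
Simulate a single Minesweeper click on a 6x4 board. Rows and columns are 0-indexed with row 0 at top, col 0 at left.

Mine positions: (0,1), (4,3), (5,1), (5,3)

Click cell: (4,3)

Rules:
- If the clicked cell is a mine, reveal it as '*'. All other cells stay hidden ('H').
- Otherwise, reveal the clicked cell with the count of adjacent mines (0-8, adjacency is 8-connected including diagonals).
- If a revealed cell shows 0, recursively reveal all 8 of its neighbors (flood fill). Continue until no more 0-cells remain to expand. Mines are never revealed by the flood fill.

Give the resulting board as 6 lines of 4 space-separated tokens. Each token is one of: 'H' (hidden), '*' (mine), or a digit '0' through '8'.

H H H H
H H H H
H H H H
H H H H
H H H *
H H H H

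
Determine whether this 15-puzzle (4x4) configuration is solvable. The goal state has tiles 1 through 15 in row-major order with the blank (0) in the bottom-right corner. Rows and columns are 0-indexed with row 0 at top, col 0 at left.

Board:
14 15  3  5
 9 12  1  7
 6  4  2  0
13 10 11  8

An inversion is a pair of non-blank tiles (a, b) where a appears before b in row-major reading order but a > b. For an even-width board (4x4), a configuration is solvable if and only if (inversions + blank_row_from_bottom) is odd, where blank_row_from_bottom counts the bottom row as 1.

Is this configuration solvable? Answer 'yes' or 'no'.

Answer: no

Derivation:
Inversions: 56
Blank is in row 2 (0-indexed from top), which is row 2 counting from the bottom (bottom = 1).
56 + 2 = 58, which is even, so the puzzle is not solvable.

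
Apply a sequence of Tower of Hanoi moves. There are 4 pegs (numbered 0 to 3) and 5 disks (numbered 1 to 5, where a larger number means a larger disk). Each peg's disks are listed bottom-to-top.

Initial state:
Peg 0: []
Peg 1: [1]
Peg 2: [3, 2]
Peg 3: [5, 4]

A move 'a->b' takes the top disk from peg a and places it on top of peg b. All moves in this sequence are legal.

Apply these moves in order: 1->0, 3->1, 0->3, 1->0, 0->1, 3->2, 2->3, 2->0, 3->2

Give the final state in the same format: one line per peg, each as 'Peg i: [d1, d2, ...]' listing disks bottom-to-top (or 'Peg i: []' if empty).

Answer: Peg 0: [2]
Peg 1: [4]
Peg 2: [3, 1]
Peg 3: [5]

Derivation:
After move 1 (1->0):
Peg 0: [1]
Peg 1: []
Peg 2: [3, 2]
Peg 3: [5, 4]

After move 2 (3->1):
Peg 0: [1]
Peg 1: [4]
Peg 2: [3, 2]
Peg 3: [5]

After move 3 (0->3):
Peg 0: []
Peg 1: [4]
Peg 2: [3, 2]
Peg 3: [5, 1]

After move 4 (1->0):
Peg 0: [4]
Peg 1: []
Peg 2: [3, 2]
Peg 3: [5, 1]

After move 5 (0->1):
Peg 0: []
Peg 1: [4]
Peg 2: [3, 2]
Peg 3: [5, 1]

After move 6 (3->2):
Peg 0: []
Peg 1: [4]
Peg 2: [3, 2, 1]
Peg 3: [5]

After move 7 (2->3):
Peg 0: []
Peg 1: [4]
Peg 2: [3, 2]
Peg 3: [5, 1]

After move 8 (2->0):
Peg 0: [2]
Peg 1: [4]
Peg 2: [3]
Peg 3: [5, 1]

After move 9 (3->2):
Peg 0: [2]
Peg 1: [4]
Peg 2: [3, 1]
Peg 3: [5]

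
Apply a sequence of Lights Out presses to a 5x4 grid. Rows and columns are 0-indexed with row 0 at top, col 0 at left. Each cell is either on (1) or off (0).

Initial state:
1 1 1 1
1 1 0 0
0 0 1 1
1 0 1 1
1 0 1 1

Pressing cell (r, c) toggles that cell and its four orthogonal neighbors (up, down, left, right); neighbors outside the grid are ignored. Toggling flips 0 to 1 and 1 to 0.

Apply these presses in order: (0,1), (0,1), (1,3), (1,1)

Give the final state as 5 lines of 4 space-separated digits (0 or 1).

Answer: 1 0 1 0
0 0 0 1
0 1 1 0
1 0 1 1
1 0 1 1

Derivation:
After press 1 at (0,1):
0 0 0 1
1 0 0 0
0 0 1 1
1 0 1 1
1 0 1 1

After press 2 at (0,1):
1 1 1 1
1 1 0 0
0 0 1 1
1 0 1 1
1 0 1 1

After press 3 at (1,3):
1 1 1 0
1 1 1 1
0 0 1 0
1 0 1 1
1 0 1 1

After press 4 at (1,1):
1 0 1 0
0 0 0 1
0 1 1 0
1 0 1 1
1 0 1 1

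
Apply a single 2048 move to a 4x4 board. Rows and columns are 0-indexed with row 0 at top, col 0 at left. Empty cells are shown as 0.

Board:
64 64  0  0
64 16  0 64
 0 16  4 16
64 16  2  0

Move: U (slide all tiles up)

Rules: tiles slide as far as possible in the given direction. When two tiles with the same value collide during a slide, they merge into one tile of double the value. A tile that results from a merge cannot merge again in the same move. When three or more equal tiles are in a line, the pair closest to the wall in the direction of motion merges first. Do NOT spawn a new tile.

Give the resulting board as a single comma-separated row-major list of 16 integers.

Answer: 128, 64, 4, 64, 64, 32, 2, 16, 0, 16, 0, 0, 0, 0, 0, 0

Derivation:
Slide up:
col 0: [64, 64, 0, 64] -> [128, 64, 0, 0]
col 1: [64, 16, 16, 16] -> [64, 32, 16, 0]
col 2: [0, 0, 4, 2] -> [4, 2, 0, 0]
col 3: [0, 64, 16, 0] -> [64, 16, 0, 0]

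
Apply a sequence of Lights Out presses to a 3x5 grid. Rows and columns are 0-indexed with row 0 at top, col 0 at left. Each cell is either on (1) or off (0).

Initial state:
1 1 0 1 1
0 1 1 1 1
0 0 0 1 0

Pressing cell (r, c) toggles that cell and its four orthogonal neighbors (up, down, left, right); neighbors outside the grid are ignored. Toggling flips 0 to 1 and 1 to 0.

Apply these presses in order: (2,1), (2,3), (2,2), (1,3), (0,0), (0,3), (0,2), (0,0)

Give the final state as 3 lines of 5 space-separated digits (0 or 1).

After press 1 at (2,1):
1 1 0 1 1
0 0 1 1 1
1 1 1 1 0

After press 2 at (2,3):
1 1 0 1 1
0 0 1 0 1
1 1 0 0 1

After press 3 at (2,2):
1 1 0 1 1
0 0 0 0 1
1 0 1 1 1

After press 4 at (1,3):
1 1 0 0 1
0 0 1 1 0
1 0 1 0 1

After press 5 at (0,0):
0 0 0 0 1
1 0 1 1 0
1 0 1 0 1

After press 6 at (0,3):
0 0 1 1 0
1 0 1 0 0
1 0 1 0 1

After press 7 at (0,2):
0 1 0 0 0
1 0 0 0 0
1 0 1 0 1

After press 8 at (0,0):
1 0 0 0 0
0 0 0 0 0
1 0 1 0 1

Answer: 1 0 0 0 0
0 0 0 0 0
1 0 1 0 1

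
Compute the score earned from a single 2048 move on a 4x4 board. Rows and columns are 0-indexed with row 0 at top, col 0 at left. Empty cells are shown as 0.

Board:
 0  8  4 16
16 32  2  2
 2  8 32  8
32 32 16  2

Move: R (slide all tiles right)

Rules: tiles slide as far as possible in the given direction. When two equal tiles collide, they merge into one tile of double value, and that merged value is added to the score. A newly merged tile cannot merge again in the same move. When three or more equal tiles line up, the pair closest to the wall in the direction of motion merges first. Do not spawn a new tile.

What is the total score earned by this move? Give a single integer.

Slide right:
row 0: [0, 8, 4, 16] -> [0, 8, 4, 16]  score +0 (running 0)
row 1: [16, 32, 2, 2] -> [0, 16, 32, 4]  score +4 (running 4)
row 2: [2, 8, 32, 8] -> [2, 8, 32, 8]  score +0 (running 4)
row 3: [32, 32, 16, 2] -> [0, 64, 16, 2]  score +64 (running 68)
Board after move:
 0  8  4 16
 0 16 32  4
 2  8 32  8
 0 64 16  2

Answer: 68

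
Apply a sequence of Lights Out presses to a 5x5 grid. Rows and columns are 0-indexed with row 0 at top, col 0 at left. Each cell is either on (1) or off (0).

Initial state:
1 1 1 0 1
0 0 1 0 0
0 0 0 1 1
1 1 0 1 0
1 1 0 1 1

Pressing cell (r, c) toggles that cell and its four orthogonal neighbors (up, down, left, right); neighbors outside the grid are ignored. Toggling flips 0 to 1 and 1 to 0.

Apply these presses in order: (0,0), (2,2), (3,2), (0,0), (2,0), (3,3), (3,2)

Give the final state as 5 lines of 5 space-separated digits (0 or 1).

Answer: 1 1 1 0 1
1 0 0 0 0
1 0 1 1 1
0 1 0 0 1
1 1 0 0 1

Derivation:
After press 1 at (0,0):
0 0 1 0 1
1 0 1 0 0
0 0 0 1 1
1 1 0 1 0
1 1 0 1 1

After press 2 at (2,2):
0 0 1 0 1
1 0 0 0 0
0 1 1 0 1
1 1 1 1 0
1 1 0 1 1

After press 3 at (3,2):
0 0 1 0 1
1 0 0 0 0
0 1 0 0 1
1 0 0 0 0
1 1 1 1 1

After press 4 at (0,0):
1 1 1 0 1
0 0 0 0 0
0 1 0 0 1
1 0 0 0 0
1 1 1 1 1

After press 5 at (2,0):
1 1 1 0 1
1 0 0 0 0
1 0 0 0 1
0 0 0 0 0
1 1 1 1 1

After press 6 at (3,3):
1 1 1 0 1
1 0 0 0 0
1 0 0 1 1
0 0 1 1 1
1 1 1 0 1

After press 7 at (3,2):
1 1 1 0 1
1 0 0 0 0
1 0 1 1 1
0 1 0 0 1
1 1 0 0 1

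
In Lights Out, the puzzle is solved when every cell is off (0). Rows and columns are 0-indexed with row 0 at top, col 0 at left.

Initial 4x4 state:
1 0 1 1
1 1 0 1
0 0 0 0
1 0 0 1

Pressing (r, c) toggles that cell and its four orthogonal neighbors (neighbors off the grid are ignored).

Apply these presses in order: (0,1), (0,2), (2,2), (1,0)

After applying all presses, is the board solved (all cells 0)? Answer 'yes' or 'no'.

Answer: no

Derivation:
After press 1 at (0,1):
0 1 0 1
1 0 0 1
0 0 0 0
1 0 0 1

After press 2 at (0,2):
0 0 1 0
1 0 1 1
0 0 0 0
1 0 0 1

After press 3 at (2,2):
0 0 1 0
1 0 0 1
0 1 1 1
1 0 1 1

After press 4 at (1,0):
1 0 1 0
0 1 0 1
1 1 1 1
1 0 1 1

Lights still on: 11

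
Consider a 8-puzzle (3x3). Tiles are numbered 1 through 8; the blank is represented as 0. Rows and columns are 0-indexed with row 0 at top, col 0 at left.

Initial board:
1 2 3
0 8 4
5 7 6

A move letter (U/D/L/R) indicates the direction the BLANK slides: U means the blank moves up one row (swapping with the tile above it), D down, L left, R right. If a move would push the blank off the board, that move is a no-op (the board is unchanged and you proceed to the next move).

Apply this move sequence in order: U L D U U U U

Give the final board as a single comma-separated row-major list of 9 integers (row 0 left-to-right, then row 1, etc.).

After move 1 (U):
0 2 3
1 8 4
5 7 6

After move 2 (L):
0 2 3
1 8 4
5 7 6

After move 3 (D):
1 2 3
0 8 4
5 7 6

After move 4 (U):
0 2 3
1 8 4
5 7 6

After move 5 (U):
0 2 3
1 8 4
5 7 6

After move 6 (U):
0 2 3
1 8 4
5 7 6

After move 7 (U):
0 2 3
1 8 4
5 7 6

Answer: 0, 2, 3, 1, 8, 4, 5, 7, 6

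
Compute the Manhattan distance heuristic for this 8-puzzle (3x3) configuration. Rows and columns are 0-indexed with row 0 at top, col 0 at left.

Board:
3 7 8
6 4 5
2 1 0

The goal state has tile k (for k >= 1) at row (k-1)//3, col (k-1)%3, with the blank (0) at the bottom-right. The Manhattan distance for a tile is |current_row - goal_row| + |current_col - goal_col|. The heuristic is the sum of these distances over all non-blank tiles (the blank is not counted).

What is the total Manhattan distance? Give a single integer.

Tile 3: (0,0)->(0,2) = 2
Tile 7: (0,1)->(2,0) = 3
Tile 8: (0,2)->(2,1) = 3
Tile 6: (1,0)->(1,2) = 2
Tile 4: (1,1)->(1,0) = 1
Tile 5: (1,2)->(1,1) = 1
Tile 2: (2,0)->(0,1) = 3
Tile 1: (2,1)->(0,0) = 3
Sum: 2 + 3 + 3 + 2 + 1 + 1 + 3 + 3 = 18

Answer: 18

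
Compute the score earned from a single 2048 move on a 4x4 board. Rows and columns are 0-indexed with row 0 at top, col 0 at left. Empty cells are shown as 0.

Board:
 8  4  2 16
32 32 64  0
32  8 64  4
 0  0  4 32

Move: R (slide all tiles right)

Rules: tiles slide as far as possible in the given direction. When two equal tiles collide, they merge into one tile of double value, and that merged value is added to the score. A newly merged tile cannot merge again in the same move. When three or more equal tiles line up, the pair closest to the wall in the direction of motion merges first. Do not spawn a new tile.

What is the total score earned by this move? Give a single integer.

Answer: 64

Derivation:
Slide right:
row 0: [8, 4, 2, 16] -> [8, 4, 2, 16]  score +0 (running 0)
row 1: [32, 32, 64, 0] -> [0, 0, 64, 64]  score +64 (running 64)
row 2: [32, 8, 64, 4] -> [32, 8, 64, 4]  score +0 (running 64)
row 3: [0, 0, 4, 32] -> [0, 0, 4, 32]  score +0 (running 64)
Board after move:
 8  4  2 16
 0  0 64 64
32  8 64  4
 0  0  4 32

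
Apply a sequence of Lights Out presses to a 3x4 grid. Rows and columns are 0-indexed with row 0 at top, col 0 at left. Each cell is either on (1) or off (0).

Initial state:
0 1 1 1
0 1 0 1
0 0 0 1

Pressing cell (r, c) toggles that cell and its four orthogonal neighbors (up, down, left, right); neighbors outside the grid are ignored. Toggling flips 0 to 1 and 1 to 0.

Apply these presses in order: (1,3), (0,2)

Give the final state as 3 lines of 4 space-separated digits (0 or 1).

Answer: 0 0 0 1
0 1 0 0
0 0 0 0

Derivation:
After press 1 at (1,3):
0 1 1 0
0 1 1 0
0 0 0 0

After press 2 at (0,2):
0 0 0 1
0 1 0 0
0 0 0 0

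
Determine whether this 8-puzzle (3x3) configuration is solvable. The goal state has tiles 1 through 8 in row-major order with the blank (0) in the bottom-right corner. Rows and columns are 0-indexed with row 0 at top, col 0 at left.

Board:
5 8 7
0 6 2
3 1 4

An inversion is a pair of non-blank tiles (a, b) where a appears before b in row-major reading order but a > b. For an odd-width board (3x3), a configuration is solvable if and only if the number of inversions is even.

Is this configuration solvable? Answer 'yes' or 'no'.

Answer: no

Derivation:
Inversions (pairs i<j in row-major order where tile[i] > tile[j] > 0): 21
21 is odd, so the puzzle is not solvable.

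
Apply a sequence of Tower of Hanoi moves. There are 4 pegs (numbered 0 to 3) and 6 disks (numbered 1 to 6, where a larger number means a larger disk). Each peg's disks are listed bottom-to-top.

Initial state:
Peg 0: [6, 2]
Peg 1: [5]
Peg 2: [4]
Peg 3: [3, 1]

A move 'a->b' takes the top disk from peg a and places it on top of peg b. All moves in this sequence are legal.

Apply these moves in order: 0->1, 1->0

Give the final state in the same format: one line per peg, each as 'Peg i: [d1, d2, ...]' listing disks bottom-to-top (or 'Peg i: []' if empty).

After move 1 (0->1):
Peg 0: [6]
Peg 1: [5, 2]
Peg 2: [4]
Peg 3: [3, 1]

After move 2 (1->0):
Peg 0: [6, 2]
Peg 1: [5]
Peg 2: [4]
Peg 3: [3, 1]

Answer: Peg 0: [6, 2]
Peg 1: [5]
Peg 2: [4]
Peg 3: [3, 1]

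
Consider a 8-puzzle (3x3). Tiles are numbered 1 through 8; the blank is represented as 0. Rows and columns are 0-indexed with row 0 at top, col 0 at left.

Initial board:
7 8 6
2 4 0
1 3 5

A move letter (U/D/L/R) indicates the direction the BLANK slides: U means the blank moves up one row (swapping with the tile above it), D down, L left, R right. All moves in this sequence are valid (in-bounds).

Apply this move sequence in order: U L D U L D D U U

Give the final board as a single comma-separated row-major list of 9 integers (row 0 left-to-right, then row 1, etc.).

After move 1 (U):
7 8 0
2 4 6
1 3 5

After move 2 (L):
7 0 8
2 4 6
1 3 5

After move 3 (D):
7 4 8
2 0 6
1 3 5

After move 4 (U):
7 0 8
2 4 6
1 3 5

After move 5 (L):
0 7 8
2 4 6
1 3 5

After move 6 (D):
2 7 8
0 4 6
1 3 5

After move 7 (D):
2 7 8
1 4 6
0 3 5

After move 8 (U):
2 7 8
0 4 6
1 3 5

After move 9 (U):
0 7 8
2 4 6
1 3 5

Answer: 0, 7, 8, 2, 4, 6, 1, 3, 5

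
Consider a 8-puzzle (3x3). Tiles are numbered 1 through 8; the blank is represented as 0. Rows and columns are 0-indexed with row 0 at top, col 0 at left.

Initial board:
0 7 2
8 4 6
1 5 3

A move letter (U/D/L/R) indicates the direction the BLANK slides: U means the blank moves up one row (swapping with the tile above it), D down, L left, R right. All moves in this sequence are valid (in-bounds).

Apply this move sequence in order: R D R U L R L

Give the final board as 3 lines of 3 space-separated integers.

After move 1 (R):
7 0 2
8 4 6
1 5 3

After move 2 (D):
7 4 2
8 0 6
1 5 3

After move 3 (R):
7 4 2
8 6 0
1 5 3

After move 4 (U):
7 4 0
8 6 2
1 5 3

After move 5 (L):
7 0 4
8 6 2
1 5 3

After move 6 (R):
7 4 0
8 6 2
1 5 3

After move 7 (L):
7 0 4
8 6 2
1 5 3

Answer: 7 0 4
8 6 2
1 5 3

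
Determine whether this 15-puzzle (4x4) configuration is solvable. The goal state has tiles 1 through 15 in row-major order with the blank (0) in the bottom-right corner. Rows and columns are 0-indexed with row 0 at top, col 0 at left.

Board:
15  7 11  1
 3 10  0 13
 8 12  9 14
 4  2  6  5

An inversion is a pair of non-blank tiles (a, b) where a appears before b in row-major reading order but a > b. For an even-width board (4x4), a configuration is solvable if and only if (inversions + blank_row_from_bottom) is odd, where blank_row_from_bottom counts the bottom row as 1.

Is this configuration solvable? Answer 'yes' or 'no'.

Answer: yes

Derivation:
Inversions: 62
Blank is in row 1 (0-indexed from top), which is row 3 counting from the bottom (bottom = 1).
62 + 3 = 65, which is odd, so the puzzle is solvable.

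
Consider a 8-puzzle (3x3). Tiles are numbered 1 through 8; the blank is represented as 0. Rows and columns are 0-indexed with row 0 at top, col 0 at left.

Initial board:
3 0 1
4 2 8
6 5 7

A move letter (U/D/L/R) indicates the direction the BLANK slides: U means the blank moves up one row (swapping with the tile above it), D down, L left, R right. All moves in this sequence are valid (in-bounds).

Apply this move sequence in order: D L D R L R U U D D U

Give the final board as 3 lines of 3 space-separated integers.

After move 1 (D):
3 2 1
4 0 8
6 5 7

After move 2 (L):
3 2 1
0 4 8
6 5 7

After move 3 (D):
3 2 1
6 4 8
0 5 7

After move 4 (R):
3 2 1
6 4 8
5 0 7

After move 5 (L):
3 2 1
6 4 8
0 5 7

After move 6 (R):
3 2 1
6 4 8
5 0 7

After move 7 (U):
3 2 1
6 0 8
5 4 7

After move 8 (U):
3 0 1
6 2 8
5 4 7

After move 9 (D):
3 2 1
6 0 8
5 4 7

After move 10 (D):
3 2 1
6 4 8
5 0 7

After move 11 (U):
3 2 1
6 0 8
5 4 7

Answer: 3 2 1
6 0 8
5 4 7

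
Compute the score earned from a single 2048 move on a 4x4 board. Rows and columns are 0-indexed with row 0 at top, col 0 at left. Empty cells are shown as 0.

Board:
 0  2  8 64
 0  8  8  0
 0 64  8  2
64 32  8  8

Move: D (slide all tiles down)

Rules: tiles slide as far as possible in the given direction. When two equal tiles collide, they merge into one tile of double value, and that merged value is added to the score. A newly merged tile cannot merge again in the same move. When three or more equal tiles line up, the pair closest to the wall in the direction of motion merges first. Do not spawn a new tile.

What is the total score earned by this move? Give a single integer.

Slide down:
col 0: [0, 0, 0, 64] -> [0, 0, 0, 64]  score +0 (running 0)
col 1: [2, 8, 64, 32] -> [2, 8, 64, 32]  score +0 (running 0)
col 2: [8, 8, 8, 8] -> [0, 0, 16, 16]  score +32 (running 32)
col 3: [64, 0, 2, 8] -> [0, 64, 2, 8]  score +0 (running 32)
Board after move:
 0  2  0  0
 0  8  0 64
 0 64 16  2
64 32 16  8

Answer: 32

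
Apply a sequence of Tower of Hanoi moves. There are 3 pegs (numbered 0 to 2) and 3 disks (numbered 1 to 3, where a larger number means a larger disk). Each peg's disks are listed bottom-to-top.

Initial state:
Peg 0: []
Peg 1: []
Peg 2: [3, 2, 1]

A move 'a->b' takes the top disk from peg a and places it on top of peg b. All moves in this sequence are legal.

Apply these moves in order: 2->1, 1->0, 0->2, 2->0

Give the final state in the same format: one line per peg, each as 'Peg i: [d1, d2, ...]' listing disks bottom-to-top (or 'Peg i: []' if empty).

Answer: Peg 0: [1]
Peg 1: []
Peg 2: [3, 2]

Derivation:
After move 1 (2->1):
Peg 0: []
Peg 1: [1]
Peg 2: [3, 2]

After move 2 (1->0):
Peg 0: [1]
Peg 1: []
Peg 2: [3, 2]

After move 3 (0->2):
Peg 0: []
Peg 1: []
Peg 2: [3, 2, 1]

After move 4 (2->0):
Peg 0: [1]
Peg 1: []
Peg 2: [3, 2]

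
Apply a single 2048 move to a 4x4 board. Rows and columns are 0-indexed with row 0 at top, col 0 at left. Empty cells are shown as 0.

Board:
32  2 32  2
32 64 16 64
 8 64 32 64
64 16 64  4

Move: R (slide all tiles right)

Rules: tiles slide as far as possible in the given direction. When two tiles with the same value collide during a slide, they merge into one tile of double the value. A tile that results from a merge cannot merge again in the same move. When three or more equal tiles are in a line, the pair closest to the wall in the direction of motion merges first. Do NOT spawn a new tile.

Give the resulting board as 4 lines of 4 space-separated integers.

Slide right:
row 0: [32, 2, 32, 2] -> [32, 2, 32, 2]
row 1: [32, 64, 16, 64] -> [32, 64, 16, 64]
row 2: [8, 64, 32, 64] -> [8, 64, 32, 64]
row 3: [64, 16, 64, 4] -> [64, 16, 64, 4]

Answer: 32  2 32  2
32 64 16 64
 8 64 32 64
64 16 64  4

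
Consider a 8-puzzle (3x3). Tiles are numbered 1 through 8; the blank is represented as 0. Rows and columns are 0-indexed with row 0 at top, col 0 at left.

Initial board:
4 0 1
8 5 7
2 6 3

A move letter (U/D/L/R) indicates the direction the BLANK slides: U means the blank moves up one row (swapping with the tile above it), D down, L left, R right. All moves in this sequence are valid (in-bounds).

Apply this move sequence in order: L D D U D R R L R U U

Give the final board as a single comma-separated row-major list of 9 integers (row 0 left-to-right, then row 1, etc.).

After move 1 (L):
0 4 1
8 5 7
2 6 3

After move 2 (D):
8 4 1
0 5 7
2 6 3

After move 3 (D):
8 4 1
2 5 7
0 6 3

After move 4 (U):
8 4 1
0 5 7
2 6 3

After move 5 (D):
8 4 1
2 5 7
0 6 3

After move 6 (R):
8 4 1
2 5 7
6 0 3

After move 7 (R):
8 4 1
2 5 7
6 3 0

After move 8 (L):
8 4 1
2 5 7
6 0 3

After move 9 (R):
8 4 1
2 5 7
6 3 0

After move 10 (U):
8 4 1
2 5 0
6 3 7

After move 11 (U):
8 4 0
2 5 1
6 3 7

Answer: 8, 4, 0, 2, 5, 1, 6, 3, 7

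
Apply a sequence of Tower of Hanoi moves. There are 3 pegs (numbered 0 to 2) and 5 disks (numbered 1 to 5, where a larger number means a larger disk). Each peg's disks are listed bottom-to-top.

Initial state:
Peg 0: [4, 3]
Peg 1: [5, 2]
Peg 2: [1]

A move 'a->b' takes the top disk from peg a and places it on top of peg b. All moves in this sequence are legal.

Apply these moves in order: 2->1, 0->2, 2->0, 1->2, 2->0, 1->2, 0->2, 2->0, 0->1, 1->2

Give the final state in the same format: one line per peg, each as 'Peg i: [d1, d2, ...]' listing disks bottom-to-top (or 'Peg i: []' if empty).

Answer: Peg 0: [4, 3]
Peg 1: [5]
Peg 2: [2, 1]

Derivation:
After move 1 (2->1):
Peg 0: [4, 3]
Peg 1: [5, 2, 1]
Peg 2: []

After move 2 (0->2):
Peg 0: [4]
Peg 1: [5, 2, 1]
Peg 2: [3]

After move 3 (2->0):
Peg 0: [4, 3]
Peg 1: [5, 2, 1]
Peg 2: []

After move 4 (1->2):
Peg 0: [4, 3]
Peg 1: [5, 2]
Peg 2: [1]

After move 5 (2->0):
Peg 0: [4, 3, 1]
Peg 1: [5, 2]
Peg 2: []

After move 6 (1->2):
Peg 0: [4, 3, 1]
Peg 1: [5]
Peg 2: [2]

After move 7 (0->2):
Peg 0: [4, 3]
Peg 1: [5]
Peg 2: [2, 1]

After move 8 (2->0):
Peg 0: [4, 3, 1]
Peg 1: [5]
Peg 2: [2]

After move 9 (0->1):
Peg 0: [4, 3]
Peg 1: [5, 1]
Peg 2: [2]

After move 10 (1->2):
Peg 0: [4, 3]
Peg 1: [5]
Peg 2: [2, 1]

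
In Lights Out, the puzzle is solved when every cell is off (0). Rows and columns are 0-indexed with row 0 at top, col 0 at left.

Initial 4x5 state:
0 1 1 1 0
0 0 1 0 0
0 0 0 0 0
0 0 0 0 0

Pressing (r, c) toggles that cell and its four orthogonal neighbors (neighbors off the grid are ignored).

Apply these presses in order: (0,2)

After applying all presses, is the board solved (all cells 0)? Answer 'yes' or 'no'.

Answer: yes

Derivation:
After press 1 at (0,2):
0 0 0 0 0
0 0 0 0 0
0 0 0 0 0
0 0 0 0 0

Lights still on: 0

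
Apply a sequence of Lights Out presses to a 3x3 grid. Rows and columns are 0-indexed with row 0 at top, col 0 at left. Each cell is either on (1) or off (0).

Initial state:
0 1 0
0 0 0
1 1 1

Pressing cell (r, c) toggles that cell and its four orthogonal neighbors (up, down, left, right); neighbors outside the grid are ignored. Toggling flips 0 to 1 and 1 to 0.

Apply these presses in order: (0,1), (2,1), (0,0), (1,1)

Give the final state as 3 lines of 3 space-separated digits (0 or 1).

After press 1 at (0,1):
1 0 1
0 1 0
1 1 1

After press 2 at (2,1):
1 0 1
0 0 0
0 0 0

After press 3 at (0,0):
0 1 1
1 0 0
0 0 0

After press 4 at (1,1):
0 0 1
0 1 1
0 1 0

Answer: 0 0 1
0 1 1
0 1 0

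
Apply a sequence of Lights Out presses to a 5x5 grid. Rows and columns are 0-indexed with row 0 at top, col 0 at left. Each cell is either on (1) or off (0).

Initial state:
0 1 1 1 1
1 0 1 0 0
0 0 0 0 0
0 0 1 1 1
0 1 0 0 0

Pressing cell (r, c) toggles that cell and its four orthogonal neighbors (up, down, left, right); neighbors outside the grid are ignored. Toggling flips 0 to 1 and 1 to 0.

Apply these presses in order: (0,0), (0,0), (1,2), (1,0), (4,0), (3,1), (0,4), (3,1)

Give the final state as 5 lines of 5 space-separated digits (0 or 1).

Answer: 1 1 0 0 0
0 0 0 1 1
1 0 1 0 0
1 0 1 1 1
1 0 0 0 0

Derivation:
After press 1 at (0,0):
1 0 1 1 1
0 0 1 0 0
0 0 0 0 0
0 0 1 1 1
0 1 0 0 0

After press 2 at (0,0):
0 1 1 1 1
1 0 1 0 0
0 0 0 0 0
0 0 1 1 1
0 1 0 0 0

After press 3 at (1,2):
0 1 0 1 1
1 1 0 1 0
0 0 1 0 0
0 0 1 1 1
0 1 0 0 0

After press 4 at (1,0):
1 1 0 1 1
0 0 0 1 0
1 0 1 0 0
0 0 1 1 1
0 1 0 0 0

After press 5 at (4,0):
1 1 0 1 1
0 0 0 1 0
1 0 1 0 0
1 0 1 1 1
1 0 0 0 0

After press 6 at (3,1):
1 1 0 1 1
0 0 0 1 0
1 1 1 0 0
0 1 0 1 1
1 1 0 0 0

After press 7 at (0,4):
1 1 0 0 0
0 0 0 1 1
1 1 1 0 0
0 1 0 1 1
1 1 0 0 0

After press 8 at (3,1):
1 1 0 0 0
0 0 0 1 1
1 0 1 0 0
1 0 1 1 1
1 0 0 0 0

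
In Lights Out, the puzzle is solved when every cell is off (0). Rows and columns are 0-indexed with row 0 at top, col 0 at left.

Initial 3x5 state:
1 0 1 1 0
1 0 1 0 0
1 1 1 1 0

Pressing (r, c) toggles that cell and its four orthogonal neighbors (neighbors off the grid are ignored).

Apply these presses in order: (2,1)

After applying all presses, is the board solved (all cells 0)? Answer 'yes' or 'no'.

After press 1 at (2,1):
1 0 1 1 0
1 1 1 0 0
0 0 0 1 0

Lights still on: 7

Answer: no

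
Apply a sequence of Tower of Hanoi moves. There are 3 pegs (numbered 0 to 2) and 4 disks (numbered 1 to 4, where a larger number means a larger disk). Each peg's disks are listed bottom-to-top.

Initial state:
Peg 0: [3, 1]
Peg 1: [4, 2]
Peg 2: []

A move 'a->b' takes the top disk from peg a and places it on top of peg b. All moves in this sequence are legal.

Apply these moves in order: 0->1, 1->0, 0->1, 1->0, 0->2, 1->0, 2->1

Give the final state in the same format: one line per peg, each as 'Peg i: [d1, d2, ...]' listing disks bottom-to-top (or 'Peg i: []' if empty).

After move 1 (0->1):
Peg 0: [3]
Peg 1: [4, 2, 1]
Peg 2: []

After move 2 (1->0):
Peg 0: [3, 1]
Peg 1: [4, 2]
Peg 2: []

After move 3 (0->1):
Peg 0: [3]
Peg 1: [4, 2, 1]
Peg 2: []

After move 4 (1->0):
Peg 0: [3, 1]
Peg 1: [4, 2]
Peg 2: []

After move 5 (0->2):
Peg 0: [3]
Peg 1: [4, 2]
Peg 2: [1]

After move 6 (1->0):
Peg 0: [3, 2]
Peg 1: [4]
Peg 2: [1]

After move 7 (2->1):
Peg 0: [3, 2]
Peg 1: [4, 1]
Peg 2: []

Answer: Peg 0: [3, 2]
Peg 1: [4, 1]
Peg 2: []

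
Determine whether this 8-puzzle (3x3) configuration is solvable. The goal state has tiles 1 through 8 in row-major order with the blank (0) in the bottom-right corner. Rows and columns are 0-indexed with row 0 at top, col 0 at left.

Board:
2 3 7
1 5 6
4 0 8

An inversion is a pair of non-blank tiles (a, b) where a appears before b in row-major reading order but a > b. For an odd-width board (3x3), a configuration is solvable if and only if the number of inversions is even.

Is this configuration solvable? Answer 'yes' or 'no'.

Inversions (pairs i<j in row-major order where tile[i] > tile[j] > 0): 8
8 is even, so the puzzle is solvable.

Answer: yes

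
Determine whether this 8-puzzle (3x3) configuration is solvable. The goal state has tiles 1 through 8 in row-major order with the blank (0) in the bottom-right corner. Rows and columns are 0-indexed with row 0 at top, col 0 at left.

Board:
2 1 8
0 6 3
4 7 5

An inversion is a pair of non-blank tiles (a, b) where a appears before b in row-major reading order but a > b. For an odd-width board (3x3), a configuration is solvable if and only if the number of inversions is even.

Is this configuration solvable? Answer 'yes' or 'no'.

Answer: yes

Derivation:
Inversions (pairs i<j in row-major order where tile[i] > tile[j] > 0): 10
10 is even, so the puzzle is solvable.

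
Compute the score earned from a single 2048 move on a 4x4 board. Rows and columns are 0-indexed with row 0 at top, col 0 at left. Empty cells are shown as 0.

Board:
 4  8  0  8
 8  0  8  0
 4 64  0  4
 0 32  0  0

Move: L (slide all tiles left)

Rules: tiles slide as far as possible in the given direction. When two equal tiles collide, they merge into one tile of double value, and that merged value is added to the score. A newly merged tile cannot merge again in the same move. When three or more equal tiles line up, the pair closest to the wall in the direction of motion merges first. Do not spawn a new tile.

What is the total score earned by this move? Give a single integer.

Slide left:
row 0: [4, 8, 0, 8] -> [4, 16, 0, 0]  score +16 (running 16)
row 1: [8, 0, 8, 0] -> [16, 0, 0, 0]  score +16 (running 32)
row 2: [4, 64, 0, 4] -> [4, 64, 4, 0]  score +0 (running 32)
row 3: [0, 32, 0, 0] -> [32, 0, 0, 0]  score +0 (running 32)
Board after move:
 4 16  0  0
16  0  0  0
 4 64  4  0
32  0  0  0

Answer: 32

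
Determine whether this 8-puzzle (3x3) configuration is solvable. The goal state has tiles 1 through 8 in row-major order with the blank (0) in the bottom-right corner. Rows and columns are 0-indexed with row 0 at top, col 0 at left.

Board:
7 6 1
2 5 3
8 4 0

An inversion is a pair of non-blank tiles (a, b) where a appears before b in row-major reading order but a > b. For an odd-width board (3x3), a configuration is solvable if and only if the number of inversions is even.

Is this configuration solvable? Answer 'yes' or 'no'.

Inversions (pairs i<j in row-major order where tile[i] > tile[j] > 0): 14
14 is even, so the puzzle is solvable.

Answer: yes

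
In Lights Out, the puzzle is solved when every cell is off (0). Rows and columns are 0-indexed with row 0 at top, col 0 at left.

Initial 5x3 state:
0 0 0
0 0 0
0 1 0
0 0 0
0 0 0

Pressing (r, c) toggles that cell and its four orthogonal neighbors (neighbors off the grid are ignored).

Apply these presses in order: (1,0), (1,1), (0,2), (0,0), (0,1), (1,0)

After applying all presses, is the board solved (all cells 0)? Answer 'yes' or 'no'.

Answer: yes

Derivation:
After press 1 at (1,0):
1 0 0
1 1 0
1 1 0
0 0 0
0 0 0

After press 2 at (1,1):
1 1 0
0 0 1
1 0 0
0 0 0
0 0 0

After press 3 at (0,2):
1 0 1
0 0 0
1 0 0
0 0 0
0 0 0

After press 4 at (0,0):
0 1 1
1 0 0
1 0 0
0 0 0
0 0 0

After press 5 at (0,1):
1 0 0
1 1 0
1 0 0
0 0 0
0 0 0

After press 6 at (1,0):
0 0 0
0 0 0
0 0 0
0 0 0
0 0 0

Lights still on: 0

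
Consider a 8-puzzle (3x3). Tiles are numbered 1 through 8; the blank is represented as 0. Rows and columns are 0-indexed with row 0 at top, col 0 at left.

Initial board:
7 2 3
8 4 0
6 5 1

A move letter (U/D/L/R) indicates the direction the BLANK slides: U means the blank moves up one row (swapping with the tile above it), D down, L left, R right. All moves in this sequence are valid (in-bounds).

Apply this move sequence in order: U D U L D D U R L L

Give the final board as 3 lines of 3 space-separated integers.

Answer: 7 4 2
0 8 3
6 5 1

Derivation:
After move 1 (U):
7 2 0
8 4 3
6 5 1

After move 2 (D):
7 2 3
8 4 0
6 5 1

After move 3 (U):
7 2 0
8 4 3
6 5 1

After move 4 (L):
7 0 2
8 4 3
6 5 1

After move 5 (D):
7 4 2
8 0 3
6 5 1

After move 6 (D):
7 4 2
8 5 3
6 0 1

After move 7 (U):
7 4 2
8 0 3
6 5 1

After move 8 (R):
7 4 2
8 3 0
6 5 1

After move 9 (L):
7 4 2
8 0 3
6 5 1

After move 10 (L):
7 4 2
0 8 3
6 5 1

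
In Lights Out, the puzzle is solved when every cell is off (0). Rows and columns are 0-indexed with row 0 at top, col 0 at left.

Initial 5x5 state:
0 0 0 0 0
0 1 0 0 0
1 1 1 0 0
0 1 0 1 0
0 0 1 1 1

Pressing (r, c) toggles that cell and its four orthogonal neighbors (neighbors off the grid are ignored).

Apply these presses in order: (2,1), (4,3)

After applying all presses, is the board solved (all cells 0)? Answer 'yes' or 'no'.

Answer: yes

Derivation:
After press 1 at (2,1):
0 0 0 0 0
0 0 0 0 0
0 0 0 0 0
0 0 0 1 0
0 0 1 1 1

After press 2 at (4,3):
0 0 0 0 0
0 0 0 0 0
0 0 0 0 0
0 0 0 0 0
0 0 0 0 0

Lights still on: 0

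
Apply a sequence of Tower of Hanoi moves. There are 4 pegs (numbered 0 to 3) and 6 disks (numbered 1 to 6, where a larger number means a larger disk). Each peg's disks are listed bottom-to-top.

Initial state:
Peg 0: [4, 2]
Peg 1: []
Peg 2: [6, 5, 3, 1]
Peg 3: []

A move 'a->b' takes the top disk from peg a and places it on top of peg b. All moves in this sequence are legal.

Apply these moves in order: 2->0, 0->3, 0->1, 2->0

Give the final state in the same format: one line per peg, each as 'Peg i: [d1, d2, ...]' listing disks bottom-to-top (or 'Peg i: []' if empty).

Answer: Peg 0: [4, 3]
Peg 1: [2]
Peg 2: [6, 5]
Peg 3: [1]

Derivation:
After move 1 (2->0):
Peg 0: [4, 2, 1]
Peg 1: []
Peg 2: [6, 5, 3]
Peg 3: []

After move 2 (0->3):
Peg 0: [4, 2]
Peg 1: []
Peg 2: [6, 5, 3]
Peg 3: [1]

After move 3 (0->1):
Peg 0: [4]
Peg 1: [2]
Peg 2: [6, 5, 3]
Peg 3: [1]

After move 4 (2->0):
Peg 0: [4, 3]
Peg 1: [2]
Peg 2: [6, 5]
Peg 3: [1]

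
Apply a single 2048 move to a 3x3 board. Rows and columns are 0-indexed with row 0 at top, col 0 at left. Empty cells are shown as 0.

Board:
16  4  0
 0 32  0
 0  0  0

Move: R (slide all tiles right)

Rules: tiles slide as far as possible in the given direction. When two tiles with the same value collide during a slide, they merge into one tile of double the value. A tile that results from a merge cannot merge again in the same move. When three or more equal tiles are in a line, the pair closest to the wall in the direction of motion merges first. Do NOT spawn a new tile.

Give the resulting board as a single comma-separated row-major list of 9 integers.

Answer: 0, 16, 4, 0, 0, 32, 0, 0, 0

Derivation:
Slide right:
row 0: [16, 4, 0] -> [0, 16, 4]
row 1: [0, 32, 0] -> [0, 0, 32]
row 2: [0, 0, 0] -> [0, 0, 0]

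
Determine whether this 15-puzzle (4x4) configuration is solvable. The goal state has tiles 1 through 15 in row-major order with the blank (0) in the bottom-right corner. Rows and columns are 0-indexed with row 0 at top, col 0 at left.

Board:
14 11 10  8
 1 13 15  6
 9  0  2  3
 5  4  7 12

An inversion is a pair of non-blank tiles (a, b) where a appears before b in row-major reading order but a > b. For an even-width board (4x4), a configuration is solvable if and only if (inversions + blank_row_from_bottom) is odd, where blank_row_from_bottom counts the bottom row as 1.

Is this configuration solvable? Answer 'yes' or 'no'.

Answer: yes

Derivation:
Inversions: 65
Blank is in row 2 (0-indexed from top), which is row 2 counting from the bottom (bottom = 1).
65 + 2 = 67, which is odd, so the puzzle is solvable.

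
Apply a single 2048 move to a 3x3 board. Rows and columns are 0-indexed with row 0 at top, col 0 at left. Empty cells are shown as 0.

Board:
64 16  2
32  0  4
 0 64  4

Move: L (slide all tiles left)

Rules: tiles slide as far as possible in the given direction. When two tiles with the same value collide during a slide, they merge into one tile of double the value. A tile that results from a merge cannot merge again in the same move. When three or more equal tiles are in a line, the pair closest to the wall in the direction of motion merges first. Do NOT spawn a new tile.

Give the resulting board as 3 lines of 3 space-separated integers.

Answer: 64 16  2
32  4  0
64  4  0

Derivation:
Slide left:
row 0: [64, 16, 2] -> [64, 16, 2]
row 1: [32, 0, 4] -> [32, 4, 0]
row 2: [0, 64, 4] -> [64, 4, 0]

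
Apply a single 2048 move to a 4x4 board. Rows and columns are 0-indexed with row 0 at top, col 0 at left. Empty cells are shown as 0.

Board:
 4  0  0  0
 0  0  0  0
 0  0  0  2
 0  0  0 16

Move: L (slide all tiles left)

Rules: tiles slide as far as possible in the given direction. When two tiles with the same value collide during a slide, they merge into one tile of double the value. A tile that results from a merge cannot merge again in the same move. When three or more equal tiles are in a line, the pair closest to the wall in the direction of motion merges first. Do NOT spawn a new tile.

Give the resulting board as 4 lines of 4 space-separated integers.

Answer:  4  0  0  0
 0  0  0  0
 2  0  0  0
16  0  0  0

Derivation:
Slide left:
row 0: [4, 0, 0, 0] -> [4, 0, 0, 0]
row 1: [0, 0, 0, 0] -> [0, 0, 0, 0]
row 2: [0, 0, 0, 2] -> [2, 0, 0, 0]
row 3: [0, 0, 0, 16] -> [16, 0, 0, 0]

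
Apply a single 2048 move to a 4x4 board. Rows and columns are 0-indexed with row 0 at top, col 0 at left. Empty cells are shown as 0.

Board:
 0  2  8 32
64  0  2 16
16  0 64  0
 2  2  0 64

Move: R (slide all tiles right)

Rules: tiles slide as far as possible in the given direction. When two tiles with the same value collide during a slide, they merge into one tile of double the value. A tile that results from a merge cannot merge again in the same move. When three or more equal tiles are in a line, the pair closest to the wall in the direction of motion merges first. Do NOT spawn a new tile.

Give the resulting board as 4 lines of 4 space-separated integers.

Slide right:
row 0: [0, 2, 8, 32] -> [0, 2, 8, 32]
row 1: [64, 0, 2, 16] -> [0, 64, 2, 16]
row 2: [16, 0, 64, 0] -> [0, 0, 16, 64]
row 3: [2, 2, 0, 64] -> [0, 0, 4, 64]

Answer:  0  2  8 32
 0 64  2 16
 0  0 16 64
 0  0  4 64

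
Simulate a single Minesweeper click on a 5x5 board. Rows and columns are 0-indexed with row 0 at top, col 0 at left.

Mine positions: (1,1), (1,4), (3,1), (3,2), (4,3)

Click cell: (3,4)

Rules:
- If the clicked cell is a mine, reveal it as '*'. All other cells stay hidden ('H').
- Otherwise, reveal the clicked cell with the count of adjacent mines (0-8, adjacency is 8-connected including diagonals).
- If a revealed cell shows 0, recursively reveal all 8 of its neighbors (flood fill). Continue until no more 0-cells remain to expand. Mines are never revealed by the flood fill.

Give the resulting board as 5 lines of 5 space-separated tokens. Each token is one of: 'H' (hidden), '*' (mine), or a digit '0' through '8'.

H H H H H
H H H H H
H H H H H
H H H H 1
H H H H H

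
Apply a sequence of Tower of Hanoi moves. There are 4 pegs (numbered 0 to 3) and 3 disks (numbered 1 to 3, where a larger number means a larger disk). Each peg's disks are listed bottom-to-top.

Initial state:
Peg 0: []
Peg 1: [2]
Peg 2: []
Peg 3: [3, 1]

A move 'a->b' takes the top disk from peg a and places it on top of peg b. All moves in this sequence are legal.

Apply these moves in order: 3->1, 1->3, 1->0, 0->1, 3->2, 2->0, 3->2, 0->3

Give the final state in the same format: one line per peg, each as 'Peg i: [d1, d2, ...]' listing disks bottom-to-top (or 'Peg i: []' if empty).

Answer: Peg 0: []
Peg 1: [2]
Peg 2: [3]
Peg 3: [1]

Derivation:
After move 1 (3->1):
Peg 0: []
Peg 1: [2, 1]
Peg 2: []
Peg 3: [3]

After move 2 (1->3):
Peg 0: []
Peg 1: [2]
Peg 2: []
Peg 3: [3, 1]

After move 3 (1->0):
Peg 0: [2]
Peg 1: []
Peg 2: []
Peg 3: [3, 1]

After move 4 (0->1):
Peg 0: []
Peg 1: [2]
Peg 2: []
Peg 3: [3, 1]

After move 5 (3->2):
Peg 0: []
Peg 1: [2]
Peg 2: [1]
Peg 3: [3]

After move 6 (2->0):
Peg 0: [1]
Peg 1: [2]
Peg 2: []
Peg 3: [3]

After move 7 (3->2):
Peg 0: [1]
Peg 1: [2]
Peg 2: [3]
Peg 3: []

After move 8 (0->3):
Peg 0: []
Peg 1: [2]
Peg 2: [3]
Peg 3: [1]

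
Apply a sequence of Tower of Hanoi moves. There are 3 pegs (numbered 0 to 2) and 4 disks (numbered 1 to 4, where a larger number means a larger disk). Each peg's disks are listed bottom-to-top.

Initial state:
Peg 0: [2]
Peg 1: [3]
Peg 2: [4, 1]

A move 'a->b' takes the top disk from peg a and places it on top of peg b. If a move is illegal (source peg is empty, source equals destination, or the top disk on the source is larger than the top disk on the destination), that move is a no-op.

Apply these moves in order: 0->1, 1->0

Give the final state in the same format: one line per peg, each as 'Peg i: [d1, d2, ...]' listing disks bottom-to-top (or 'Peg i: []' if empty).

After move 1 (0->1):
Peg 0: []
Peg 1: [3, 2]
Peg 2: [4, 1]

After move 2 (1->0):
Peg 0: [2]
Peg 1: [3]
Peg 2: [4, 1]

Answer: Peg 0: [2]
Peg 1: [3]
Peg 2: [4, 1]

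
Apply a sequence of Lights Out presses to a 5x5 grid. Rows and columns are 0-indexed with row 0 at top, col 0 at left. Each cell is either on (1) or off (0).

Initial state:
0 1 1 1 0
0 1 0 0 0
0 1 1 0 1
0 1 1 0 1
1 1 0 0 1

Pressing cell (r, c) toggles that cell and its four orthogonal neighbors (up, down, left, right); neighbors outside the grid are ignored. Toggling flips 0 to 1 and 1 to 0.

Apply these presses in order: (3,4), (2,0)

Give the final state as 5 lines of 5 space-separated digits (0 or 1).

After press 1 at (3,4):
0 1 1 1 0
0 1 0 0 0
0 1 1 0 0
0 1 1 1 0
1 1 0 0 0

After press 2 at (2,0):
0 1 1 1 0
1 1 0 0 0
1 0 1 0 0
1 1 1 1 0
1 1 0 0 0

Answer: 0 1 1 1 0
1 1 0 0 0
1 0 1 0 0
1 1 1 1 0
1 1 0 0 0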